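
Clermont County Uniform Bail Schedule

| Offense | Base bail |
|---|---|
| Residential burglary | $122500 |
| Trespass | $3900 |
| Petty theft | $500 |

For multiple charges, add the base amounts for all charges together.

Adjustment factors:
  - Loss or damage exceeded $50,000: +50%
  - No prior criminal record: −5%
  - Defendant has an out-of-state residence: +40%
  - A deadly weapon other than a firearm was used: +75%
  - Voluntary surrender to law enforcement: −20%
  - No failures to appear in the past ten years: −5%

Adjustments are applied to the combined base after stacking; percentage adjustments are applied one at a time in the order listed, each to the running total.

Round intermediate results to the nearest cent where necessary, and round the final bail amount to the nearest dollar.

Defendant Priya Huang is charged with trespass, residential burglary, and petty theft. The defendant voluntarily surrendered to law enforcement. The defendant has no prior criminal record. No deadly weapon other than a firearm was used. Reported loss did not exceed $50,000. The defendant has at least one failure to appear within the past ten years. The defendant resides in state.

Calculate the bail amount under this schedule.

Base amounts from the schedule: trespass $3900; residential burglary $122500; petty theft $500.
Stacking rule: sum of all bases. $3900 + $122500 + $500 = $126900.
No prior criminal record (−5%): $126900 × 0.95 = $120555.
Voluntary surrender to law enforcement (−20%): $120555 × 0.8 = $96444.

$96444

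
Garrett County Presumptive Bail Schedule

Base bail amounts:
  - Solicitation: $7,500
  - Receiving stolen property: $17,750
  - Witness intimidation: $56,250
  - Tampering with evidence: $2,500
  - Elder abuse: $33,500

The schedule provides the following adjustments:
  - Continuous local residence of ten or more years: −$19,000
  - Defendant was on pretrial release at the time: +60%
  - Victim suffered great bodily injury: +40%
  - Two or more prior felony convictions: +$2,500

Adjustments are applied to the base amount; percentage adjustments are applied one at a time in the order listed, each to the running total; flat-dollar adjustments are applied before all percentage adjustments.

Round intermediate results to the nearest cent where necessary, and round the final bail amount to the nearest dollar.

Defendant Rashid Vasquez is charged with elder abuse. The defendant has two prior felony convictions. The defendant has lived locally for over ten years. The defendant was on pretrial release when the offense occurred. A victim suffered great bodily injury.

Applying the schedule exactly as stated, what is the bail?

$38,080

Base amounts from the schedule: elder abuse $33,500.
Single charge. Combined base = $33,500.
Continuous local residence of ten or more years (−$19,000 flat): $33,500 − $19,000 = $14,500.
Two or more prior felony convictions (+$2,500 flat): $14,500 + $2,500 = $17,000.
Defendant was on pretrial release at the time (+60%): $17,000 × 1.6 = $27,200.
Victim suffered great bodily injury (+40%): $27,200 × 1.4 = $38,080.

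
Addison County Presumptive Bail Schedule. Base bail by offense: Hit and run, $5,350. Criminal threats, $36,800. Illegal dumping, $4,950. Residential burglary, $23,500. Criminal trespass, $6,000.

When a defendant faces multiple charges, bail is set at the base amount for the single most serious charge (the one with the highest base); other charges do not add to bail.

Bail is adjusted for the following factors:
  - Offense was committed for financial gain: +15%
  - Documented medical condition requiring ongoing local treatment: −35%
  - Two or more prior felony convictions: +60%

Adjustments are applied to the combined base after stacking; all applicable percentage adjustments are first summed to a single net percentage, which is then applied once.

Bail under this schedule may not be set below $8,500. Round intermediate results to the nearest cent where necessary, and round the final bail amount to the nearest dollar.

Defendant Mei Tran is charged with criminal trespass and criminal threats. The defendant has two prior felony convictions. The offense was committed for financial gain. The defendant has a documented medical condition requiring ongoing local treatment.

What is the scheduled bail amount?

$51,520

Base amounts from the schedule: criminal trespass $6,000; criminal threats $36,800.
Stacking rule: use the highest base only. Highest is criminal threats at $36,800. Combined base = $36,800.
Net percentage adjustment: +15% −35% +60% = +40%. $36,800 × 1.4 = $51,520.
$51,520 is at or above the $8,500 minimum.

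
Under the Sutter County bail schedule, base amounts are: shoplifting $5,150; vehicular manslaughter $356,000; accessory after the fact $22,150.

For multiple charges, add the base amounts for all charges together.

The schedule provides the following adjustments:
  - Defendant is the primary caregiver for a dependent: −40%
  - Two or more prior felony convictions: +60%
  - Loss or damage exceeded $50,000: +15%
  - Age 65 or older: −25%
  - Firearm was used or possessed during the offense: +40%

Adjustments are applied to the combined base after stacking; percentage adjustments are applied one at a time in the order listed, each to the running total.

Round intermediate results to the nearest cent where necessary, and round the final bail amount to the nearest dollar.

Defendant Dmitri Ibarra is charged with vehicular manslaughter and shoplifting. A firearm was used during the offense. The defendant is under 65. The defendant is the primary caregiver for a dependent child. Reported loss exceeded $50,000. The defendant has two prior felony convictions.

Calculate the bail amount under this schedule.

$558,193

Base amounts from the schedule: vehicular manslaughter $356,000; shoplifting $5,150.
Stacking rule: sum of all bases. $356,000 + $5,150 = $361,150.
Defendant is the primary caregiver for a dependent (−40%): $361,150 × 0.6 = $216,690.
Two or more prior felony convictions (+60%): $216,690 × 1.6 = $346,704.
Loss or damage exceeded $50,000 (+15%): $346,704 × 1.15 = $398,709.60.
Firearm was used or possessed during the offense (+40%): $398,709.60 × 1.4 = $558,193.44.
Rounded to the nearest dollar: $558,193.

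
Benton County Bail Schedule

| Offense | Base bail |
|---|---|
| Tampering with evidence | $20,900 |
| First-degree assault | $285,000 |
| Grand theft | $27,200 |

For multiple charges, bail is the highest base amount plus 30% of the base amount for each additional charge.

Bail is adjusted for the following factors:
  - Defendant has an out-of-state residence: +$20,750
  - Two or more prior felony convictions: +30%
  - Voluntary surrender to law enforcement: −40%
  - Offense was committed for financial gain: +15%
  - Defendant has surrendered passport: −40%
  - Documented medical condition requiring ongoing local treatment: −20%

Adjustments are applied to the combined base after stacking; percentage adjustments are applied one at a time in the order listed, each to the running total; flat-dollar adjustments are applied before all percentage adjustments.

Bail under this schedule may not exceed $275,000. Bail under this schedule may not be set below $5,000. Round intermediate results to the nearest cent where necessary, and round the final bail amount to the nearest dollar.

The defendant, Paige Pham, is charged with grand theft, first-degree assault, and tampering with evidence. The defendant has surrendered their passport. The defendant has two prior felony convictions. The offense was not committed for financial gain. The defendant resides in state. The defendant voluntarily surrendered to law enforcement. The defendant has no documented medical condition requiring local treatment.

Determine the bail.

Base amounts from the schedule: grand theft $27,200; first-degree assault $285,000; tampering with evidence $20,900.
Stacking rule: highest base plus 30% of each additional charge. Highest is first-degree assault at $285,000. Additional: $27,200 × 30% = $8,160; $20,900 × 30% = $6,270. Combined base = $285,000 + $14,430 = $299,430.
Two or more prior felony convictions (+30%): $299,430 × 1.3 = $389,259.
Voluntary surrender to law enforcement (−40%): $389,259 × 0.6 = $233,555.40.
Defendant has surrendered passport (−40%): $233,555.40 × 0.6 = $140,133.24.
$140,133.24 is within the $275,000 maximum.
$140,133.24 is at or above the $5,000 minimum.
Rounded to the nearest dollar: $140,133.

$140,133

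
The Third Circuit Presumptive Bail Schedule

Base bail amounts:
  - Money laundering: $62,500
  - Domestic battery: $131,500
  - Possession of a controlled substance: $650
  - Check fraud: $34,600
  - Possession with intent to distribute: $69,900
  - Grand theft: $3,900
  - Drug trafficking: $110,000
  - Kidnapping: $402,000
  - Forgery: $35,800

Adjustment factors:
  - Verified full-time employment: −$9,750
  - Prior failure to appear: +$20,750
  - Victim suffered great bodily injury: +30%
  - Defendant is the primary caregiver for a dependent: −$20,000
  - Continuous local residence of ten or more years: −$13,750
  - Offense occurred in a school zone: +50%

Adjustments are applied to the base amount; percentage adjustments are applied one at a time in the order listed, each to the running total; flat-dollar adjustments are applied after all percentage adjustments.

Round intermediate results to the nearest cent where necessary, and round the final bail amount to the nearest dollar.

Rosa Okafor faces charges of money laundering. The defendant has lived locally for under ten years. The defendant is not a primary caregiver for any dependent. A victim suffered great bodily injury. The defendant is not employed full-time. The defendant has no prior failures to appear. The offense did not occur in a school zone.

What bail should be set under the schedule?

$81,250

Base amounts from the schedule: money laundering $62,500.
Single charge. Combined base = $62,500.
Victim suffered great bodily injury (+30%): $62,500 × 1.3 = $81,250.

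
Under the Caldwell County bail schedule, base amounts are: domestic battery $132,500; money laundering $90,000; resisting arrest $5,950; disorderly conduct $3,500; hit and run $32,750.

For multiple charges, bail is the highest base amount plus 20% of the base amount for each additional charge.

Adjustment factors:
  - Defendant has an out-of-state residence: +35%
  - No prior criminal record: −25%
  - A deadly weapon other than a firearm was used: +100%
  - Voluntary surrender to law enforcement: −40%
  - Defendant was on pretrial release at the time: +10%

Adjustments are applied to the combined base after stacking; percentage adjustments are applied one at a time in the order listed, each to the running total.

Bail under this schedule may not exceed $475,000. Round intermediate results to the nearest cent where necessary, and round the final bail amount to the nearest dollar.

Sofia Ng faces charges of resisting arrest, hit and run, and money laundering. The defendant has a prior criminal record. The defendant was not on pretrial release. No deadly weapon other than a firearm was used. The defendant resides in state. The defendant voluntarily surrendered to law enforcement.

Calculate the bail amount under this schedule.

Base amounts from the schedule: resisting arrest $5,950; hit and run $32,750; money laundering $90,000.
Stacking rule: highest base plus 20% of each additional charge. Highest is money laundering at $90,000. Additional: $5,950 × 20% = $1,190; $32,750 × 20% = $6,550. Combined base = $90,000 + $7,740 = $97,740.
Voluntary surrender to law enforcement (−40%): $97,740 × 0.6 = $58,644.
$58,644 is within the $475,000 maximum.

$58,644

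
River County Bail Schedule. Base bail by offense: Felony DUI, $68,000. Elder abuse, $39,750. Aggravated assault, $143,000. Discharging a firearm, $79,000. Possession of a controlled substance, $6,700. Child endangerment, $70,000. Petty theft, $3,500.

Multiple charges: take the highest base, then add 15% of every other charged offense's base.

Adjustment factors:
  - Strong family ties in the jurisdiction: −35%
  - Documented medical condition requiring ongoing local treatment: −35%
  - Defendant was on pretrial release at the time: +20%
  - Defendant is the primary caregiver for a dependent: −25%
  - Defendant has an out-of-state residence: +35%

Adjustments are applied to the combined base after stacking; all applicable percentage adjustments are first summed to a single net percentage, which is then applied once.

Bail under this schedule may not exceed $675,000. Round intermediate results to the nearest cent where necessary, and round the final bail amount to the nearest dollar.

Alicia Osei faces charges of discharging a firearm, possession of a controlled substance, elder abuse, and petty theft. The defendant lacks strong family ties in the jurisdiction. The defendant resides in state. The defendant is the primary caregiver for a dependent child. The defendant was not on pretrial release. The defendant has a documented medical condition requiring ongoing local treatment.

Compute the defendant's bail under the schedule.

$34,597

Base amounts from the schedule: discharging a firearm $79,000; possession of a controlled substance $6,700; elder abuse $39,750; petty theft $3,500.
Stacking rule: highest base plus 15% of each additional charge. Highest is discharging a firearm at $79,000. Additional: $6,700 × 15% = $1,005; $39,750 × 15% = $5,962.50; $3,500 × 15% = $525. Combined base = $79,000 + $7,492.50 = $86,492.50.
Net percentage adjustment: −35% −25% = −60%. $86,492.50 × 0.4 = $34,597.
$34,597 is within the $675,000 maximum.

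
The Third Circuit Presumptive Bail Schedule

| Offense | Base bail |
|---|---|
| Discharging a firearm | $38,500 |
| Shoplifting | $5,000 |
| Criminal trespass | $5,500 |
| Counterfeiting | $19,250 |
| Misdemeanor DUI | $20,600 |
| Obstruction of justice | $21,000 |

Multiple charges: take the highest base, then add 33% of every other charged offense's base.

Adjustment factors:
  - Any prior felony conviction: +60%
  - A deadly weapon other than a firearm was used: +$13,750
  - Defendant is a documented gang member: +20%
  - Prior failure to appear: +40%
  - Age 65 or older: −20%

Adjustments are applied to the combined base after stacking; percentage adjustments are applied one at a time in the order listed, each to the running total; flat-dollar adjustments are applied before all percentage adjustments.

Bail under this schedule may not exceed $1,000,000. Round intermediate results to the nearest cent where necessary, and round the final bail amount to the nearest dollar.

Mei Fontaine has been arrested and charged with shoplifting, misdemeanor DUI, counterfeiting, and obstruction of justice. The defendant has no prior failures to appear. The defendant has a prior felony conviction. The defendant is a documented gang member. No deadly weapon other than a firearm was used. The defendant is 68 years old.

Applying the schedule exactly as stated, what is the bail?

$54,990

Base amounts from the schedule: shoplifting $5,000; misdemeanor DUI $20,600; counterfeiting $19,250; obstruction of justice $21,000.
Stacking rule: highest base plus 33% of each additional charge. Highest is obstruction of justice at $21,000. Additional: $5,000 × 33% = $1,650; $20,600 × 33% = $6,798; $19,250 × 33% = $6,352.50. Combined base = $21,000 + $14,800.50 = $35,800.50.
Any prior felony conviction (+60%): $35,800.50 × 1.6 = $57,280.80.
Defendant is a documented gang member (+20%): $57,280.80 × 1.2 = $68,736.96.
Age 65 or older (−20%): $68,736.96 × 0.8 = $54,989.57.
$54,989.57 is within the $1,000,000 maximum.
Rounded to the nearest dollar: $54,990.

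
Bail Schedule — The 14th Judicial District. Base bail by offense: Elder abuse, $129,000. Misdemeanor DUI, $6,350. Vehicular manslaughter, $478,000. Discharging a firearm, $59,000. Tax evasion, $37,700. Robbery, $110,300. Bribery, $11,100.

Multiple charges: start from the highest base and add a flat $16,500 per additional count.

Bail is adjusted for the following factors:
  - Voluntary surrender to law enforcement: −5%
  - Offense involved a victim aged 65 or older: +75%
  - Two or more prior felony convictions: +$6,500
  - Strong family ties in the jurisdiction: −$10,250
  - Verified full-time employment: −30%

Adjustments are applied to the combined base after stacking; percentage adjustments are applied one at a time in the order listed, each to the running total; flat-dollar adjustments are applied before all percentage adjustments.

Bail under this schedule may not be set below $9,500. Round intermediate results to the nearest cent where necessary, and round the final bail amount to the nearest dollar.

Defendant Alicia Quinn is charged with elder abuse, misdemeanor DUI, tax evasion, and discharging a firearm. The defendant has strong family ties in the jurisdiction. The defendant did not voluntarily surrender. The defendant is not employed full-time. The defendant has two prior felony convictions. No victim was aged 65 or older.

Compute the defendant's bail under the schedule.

$174,750

Base amounts from the schedule: elder abuse $129,000; misdemeanor DUI $6,350; tax evasion $37,700; discharging a firearm $59,000.
Stacking rule: highest base plus $16,500 per additional charge. Highest is elder abuse at $129,000; 3 additional charges → +$49,500. Combined base = $178,500.
Two or more prior felony convictions (+$6,500 flat): $178,500 + $6,500 = $185,000.
Strong family ties in the jurisdiction (−$10,250 flat): $185,000 − $10,250 = $174,750.
$174,750 is at or above the $9,500 minimum.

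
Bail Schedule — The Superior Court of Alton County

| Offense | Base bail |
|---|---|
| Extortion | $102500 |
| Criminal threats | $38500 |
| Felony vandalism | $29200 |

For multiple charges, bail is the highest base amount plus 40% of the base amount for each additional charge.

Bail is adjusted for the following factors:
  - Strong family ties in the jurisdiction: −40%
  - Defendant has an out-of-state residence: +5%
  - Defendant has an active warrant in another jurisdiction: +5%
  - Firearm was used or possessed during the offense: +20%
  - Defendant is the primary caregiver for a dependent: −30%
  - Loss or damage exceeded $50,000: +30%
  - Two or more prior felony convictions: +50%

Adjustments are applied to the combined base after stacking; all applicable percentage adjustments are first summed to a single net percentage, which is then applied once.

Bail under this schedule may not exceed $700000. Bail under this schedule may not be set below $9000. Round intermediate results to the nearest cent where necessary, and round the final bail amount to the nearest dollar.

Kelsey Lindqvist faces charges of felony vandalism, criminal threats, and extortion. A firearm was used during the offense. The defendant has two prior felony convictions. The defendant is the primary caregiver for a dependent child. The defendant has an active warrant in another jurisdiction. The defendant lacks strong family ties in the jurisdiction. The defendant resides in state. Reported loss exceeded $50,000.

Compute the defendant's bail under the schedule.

Base amounts from the schedule: felony vandalism $29200; criminal threats $38500; extortion $102500.
Stacking rule: highest base plus 40% of each additional charge. Highest is extortion at $102500. Additional: $29200 × 40% = $11680; $38500 × 40% = $15400. Combined base = $102500 + $27080 = $129580.
Net percentage adjustment: +5% +20% −30% +30% +50% = +75%. $129580 × 1.75 = $226765.
$226765 is within the $700000 maximum.
$226765 is at or above the $9000 minimum.

$226765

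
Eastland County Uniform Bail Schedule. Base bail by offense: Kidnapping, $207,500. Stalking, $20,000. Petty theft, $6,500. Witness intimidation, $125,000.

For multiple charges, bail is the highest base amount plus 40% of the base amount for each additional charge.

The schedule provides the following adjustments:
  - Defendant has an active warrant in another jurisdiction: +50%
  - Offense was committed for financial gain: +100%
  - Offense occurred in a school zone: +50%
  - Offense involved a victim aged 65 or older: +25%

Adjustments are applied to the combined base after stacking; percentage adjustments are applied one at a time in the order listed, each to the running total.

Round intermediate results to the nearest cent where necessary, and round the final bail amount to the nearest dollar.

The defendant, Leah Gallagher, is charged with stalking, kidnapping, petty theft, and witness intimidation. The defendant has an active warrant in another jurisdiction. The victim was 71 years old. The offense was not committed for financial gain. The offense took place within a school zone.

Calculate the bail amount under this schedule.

$754,031

Base amounts from the schedule: stalking $20,000; kidnapping $207,500; petty theft $6,500; witness intimidation $125,000.
Stacking rule: highest base plus 40% of each additional charge. Highest is kidnapping at $207,500. Additional: $20,000 × 40% = $8,000; $6,500 × 40% = $2,600; $125,000 × 40% = $50,000. Combined base = $207,500 + $60,600 = $268,100.
Defendant has an active warrant in another jurisdiction (+50%): $268,100 × 1.5 = $402,150.
Offense occurred in a school zone (+50%): $402,150 × 1.5 = $603,225.
Offense involved a victim aged 65 or older (+25%): $603,225 × 1.25 = $754,031.25.
Rounded to the nearest dollar: $754,031.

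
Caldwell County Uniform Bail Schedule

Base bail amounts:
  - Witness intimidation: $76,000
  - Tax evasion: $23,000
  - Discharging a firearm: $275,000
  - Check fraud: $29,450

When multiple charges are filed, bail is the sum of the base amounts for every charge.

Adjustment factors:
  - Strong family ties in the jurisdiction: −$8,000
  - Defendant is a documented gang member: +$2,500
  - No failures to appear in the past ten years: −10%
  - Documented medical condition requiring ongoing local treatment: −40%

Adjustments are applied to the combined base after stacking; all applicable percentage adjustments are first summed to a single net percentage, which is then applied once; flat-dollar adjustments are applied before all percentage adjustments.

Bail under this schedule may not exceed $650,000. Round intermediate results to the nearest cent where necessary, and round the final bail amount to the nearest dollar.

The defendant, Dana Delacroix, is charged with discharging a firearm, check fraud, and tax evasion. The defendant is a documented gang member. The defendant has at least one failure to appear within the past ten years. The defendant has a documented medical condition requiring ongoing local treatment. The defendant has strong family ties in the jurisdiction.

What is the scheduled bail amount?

$193,170

Base amounts from the schedule: discharging a firearm $275,000; check fraud $29,450; tax evasion $23,000.
Stacking rule: sum of all bases. $275,000 + $29,450 + $23,000 = $327,450.
Strong family ties in the jurisdiction (−$8,000 flat): $327,450 − $8,000 = $319,450.
Defendant is a documented gang member (+$2,500 flat): $319,450 + $2,500 = $321,950.
Documented medical condition requiring ongoing local treatment (−40%): $321,950 × 0.6 = $193,170.
$193,170 is within the $650,000 maximum.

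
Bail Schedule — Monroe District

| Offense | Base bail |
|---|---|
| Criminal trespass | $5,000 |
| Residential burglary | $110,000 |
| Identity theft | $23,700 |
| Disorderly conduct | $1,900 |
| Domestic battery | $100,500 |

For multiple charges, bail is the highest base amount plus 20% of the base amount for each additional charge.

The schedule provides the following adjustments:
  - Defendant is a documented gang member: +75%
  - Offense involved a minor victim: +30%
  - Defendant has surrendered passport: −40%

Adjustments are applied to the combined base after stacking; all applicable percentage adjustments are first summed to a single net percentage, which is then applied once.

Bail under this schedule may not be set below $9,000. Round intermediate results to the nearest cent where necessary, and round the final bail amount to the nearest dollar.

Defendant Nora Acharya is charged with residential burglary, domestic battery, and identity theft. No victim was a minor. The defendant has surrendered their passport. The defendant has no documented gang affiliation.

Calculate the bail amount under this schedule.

$80,904

Base amounts from the schedule: residential burglary $110,000; domestic battery $100,500; identity theft $23,700.
Stacking rule: highest base plus 20% of each additional charge. Highest is residential burglary at $110,000. Additional: $100,500 × 20% = $20,100; $23,700 × 20% = $4,740. Combined base = $110,000 + $24,840 = $134,840.
Defendant has surrendered passport (−40%): $134,840 × 0.6 = $80,904.
$80,904 is at or above the $9,000 minimum.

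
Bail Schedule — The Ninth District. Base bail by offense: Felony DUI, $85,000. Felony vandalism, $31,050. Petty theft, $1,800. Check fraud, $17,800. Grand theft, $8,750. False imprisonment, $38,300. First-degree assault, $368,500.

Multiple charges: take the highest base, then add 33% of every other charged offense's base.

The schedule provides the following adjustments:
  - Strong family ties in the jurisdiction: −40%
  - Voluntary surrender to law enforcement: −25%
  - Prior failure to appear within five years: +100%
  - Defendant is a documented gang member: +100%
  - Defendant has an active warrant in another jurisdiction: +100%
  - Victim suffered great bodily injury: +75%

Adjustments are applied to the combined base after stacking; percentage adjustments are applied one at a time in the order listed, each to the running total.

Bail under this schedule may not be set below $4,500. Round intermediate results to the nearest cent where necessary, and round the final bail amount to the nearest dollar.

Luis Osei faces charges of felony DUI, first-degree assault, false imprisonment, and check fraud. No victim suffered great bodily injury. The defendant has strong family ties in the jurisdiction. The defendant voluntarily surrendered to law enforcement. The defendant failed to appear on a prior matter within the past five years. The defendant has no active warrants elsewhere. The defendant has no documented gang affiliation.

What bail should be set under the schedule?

$373,557

Base amounts from the schedule: felony DUI $85,000; first-degree assault $368,500; false imprisonment $38,300; check fraud $17,800.
Stacking rule: highest base plus 33% of each additional charge. Highest is first-degree assault at $368,500. Additional: $85,000 × 33% = $28,050; $38,300 × 33% = $12,639; $17,800 × 33% = $5,874. Combined base = $368,500 + $46,563 = $415,063.
Strong family ties in the jurisdiction (−40%): $415,063 × 0.6 = $249,037.80.
Voluntary surrender to law enforcement (−25%): $249,037.80 × 0.75 = $186,778.35.
Prior failure to appear within five years (+100%): $186,778.35 × 2 = $373,556.70.
$373,556.70 is at or above the $4,500 minimum.
Rounded to the nearest dollar: $373,557.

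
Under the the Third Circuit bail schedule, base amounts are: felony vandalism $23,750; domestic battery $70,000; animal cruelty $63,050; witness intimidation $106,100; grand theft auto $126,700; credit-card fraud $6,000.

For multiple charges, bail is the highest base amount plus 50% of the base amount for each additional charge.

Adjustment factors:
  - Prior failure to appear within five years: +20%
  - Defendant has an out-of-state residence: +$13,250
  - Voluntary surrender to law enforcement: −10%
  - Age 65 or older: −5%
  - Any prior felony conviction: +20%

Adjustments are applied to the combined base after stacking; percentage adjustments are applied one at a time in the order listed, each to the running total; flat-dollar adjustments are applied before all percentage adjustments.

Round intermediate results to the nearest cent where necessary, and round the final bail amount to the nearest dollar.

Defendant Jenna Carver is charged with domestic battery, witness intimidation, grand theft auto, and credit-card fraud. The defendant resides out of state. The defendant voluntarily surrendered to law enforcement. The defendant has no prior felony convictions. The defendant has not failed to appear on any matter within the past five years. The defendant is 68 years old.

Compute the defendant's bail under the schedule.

$197,505

Base amounts from the schedule: domestic battery $70,000; witness intimidation $106,100; grand theft auto $126,700; credit-card fraud $6,000.
Stacking rule: highest base plus 50% of each additional charge. Highest is grand theft auto at $126,700. Additional: $70,000 × 50% = $35,000; $106,100 × 50% = $53,050; $6,000 × 50% = $3,000. Combined base = $126,700 + $91,050 = $217,750.
Defendant has an out-of-state residence (+$13,250 flat): $217,750 + $13,250 = $231,000.
Voluntary surrender to law enforcement (−10%): $231,000 × 0.9 = $207,900.
Age 65 or older (−5%): $207,900 × 0.95 = $197,505.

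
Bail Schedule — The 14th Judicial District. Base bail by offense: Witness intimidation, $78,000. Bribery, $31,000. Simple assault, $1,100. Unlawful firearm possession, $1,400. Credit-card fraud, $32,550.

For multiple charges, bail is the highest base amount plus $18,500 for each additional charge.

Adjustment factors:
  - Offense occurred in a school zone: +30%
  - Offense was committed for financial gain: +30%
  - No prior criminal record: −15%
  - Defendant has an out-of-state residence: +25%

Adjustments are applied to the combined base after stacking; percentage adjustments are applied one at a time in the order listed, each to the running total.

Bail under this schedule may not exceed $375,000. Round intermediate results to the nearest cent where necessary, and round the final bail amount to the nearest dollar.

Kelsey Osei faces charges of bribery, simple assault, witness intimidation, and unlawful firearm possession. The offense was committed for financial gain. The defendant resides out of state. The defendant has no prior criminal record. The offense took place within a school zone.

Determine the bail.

Base amounts from the schedule: bribery $31,000; simple assault $1,100; witness intimidation $78,000; unlawful firearm possession $1,400.
Stacking rule: highest base plus $18,500 per additional charge. Highest is witness intimidation at $78,000; 3 additional charges → +$55,500. Combined base = $133,500.
Offense occurred in a school zone (+30%): $133,500 × 1.3 = $173,550.
Offense was committed for financial gain (+30%): $173,550 × 1.3 = $225,615.
No prior criminal record (−15%): $225,615 × 0.85 = $191,772.75.
Defendant has an out-of-state residence (+25%): $191,772.75 × 1.25 = $239,715.94.
$239,715.94 is within the $375,000 maximum.
Rounded to the nearest dollar: $239,716.

$239,716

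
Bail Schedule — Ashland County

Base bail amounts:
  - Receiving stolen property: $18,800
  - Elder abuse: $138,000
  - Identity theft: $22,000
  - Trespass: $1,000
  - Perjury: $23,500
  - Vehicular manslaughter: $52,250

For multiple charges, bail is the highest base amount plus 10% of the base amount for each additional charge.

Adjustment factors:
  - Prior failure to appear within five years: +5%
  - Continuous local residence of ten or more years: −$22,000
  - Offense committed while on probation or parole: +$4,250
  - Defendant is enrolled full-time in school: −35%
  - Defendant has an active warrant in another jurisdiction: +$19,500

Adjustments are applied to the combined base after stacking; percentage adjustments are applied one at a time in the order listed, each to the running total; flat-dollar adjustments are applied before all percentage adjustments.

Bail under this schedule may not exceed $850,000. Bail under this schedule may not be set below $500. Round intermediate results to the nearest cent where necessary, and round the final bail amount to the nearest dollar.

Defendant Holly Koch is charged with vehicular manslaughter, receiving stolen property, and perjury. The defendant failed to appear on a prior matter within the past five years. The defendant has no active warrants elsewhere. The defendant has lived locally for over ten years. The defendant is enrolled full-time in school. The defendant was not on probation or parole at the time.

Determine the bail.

Base amounts from the schedule: vehicular manslaughter $52,250; receiving stolen property $18,800; perjury $23,500.
Stacking rule: highest base plus 10% of each additional charge. Highest is vehicular manslaughter at $52,250. Additional: $18,800 × 10% = $1,880; $23,500 × 10% = $2,350. Combined base = $52,250 + $4,230 = $56,480.
Continuous local residence of ten or more years (−$22,000 flat): $56,480 − $22,000 = $34,480.
Prior failure to appear within five years (+5%): $34,480 × 1.05 = $36,204.
Defendant is enrolled full-time in school (−35%): $36,204 × 0.65 = $23,532.60.
$23,532.60 is within the $850,000 maximum.
$23,532.60 is at or above the $500 minimum.
Rounded to the nearest dollar: $23,533.

$23,533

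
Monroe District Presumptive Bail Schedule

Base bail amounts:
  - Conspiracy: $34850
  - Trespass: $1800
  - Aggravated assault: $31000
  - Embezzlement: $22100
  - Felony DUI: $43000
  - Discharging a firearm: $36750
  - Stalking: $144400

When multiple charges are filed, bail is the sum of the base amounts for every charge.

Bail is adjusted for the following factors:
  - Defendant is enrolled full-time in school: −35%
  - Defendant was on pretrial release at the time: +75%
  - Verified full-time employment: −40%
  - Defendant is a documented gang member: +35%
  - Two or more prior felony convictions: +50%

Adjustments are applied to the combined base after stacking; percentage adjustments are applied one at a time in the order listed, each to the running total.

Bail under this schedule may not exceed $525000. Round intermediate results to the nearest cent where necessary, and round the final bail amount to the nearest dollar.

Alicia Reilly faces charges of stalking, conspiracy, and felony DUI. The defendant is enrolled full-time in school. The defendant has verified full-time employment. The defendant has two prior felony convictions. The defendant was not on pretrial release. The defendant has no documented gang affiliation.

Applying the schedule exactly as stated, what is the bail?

Base amounts from the schedule: stalking $144400; conspiracy $34850; felony DUI $43000.
Stacking rule: sum of all bases. $144400 + $34850 + $43000 = $222250.
Defendant is enrolled full-time in school (−35%): $222250 × 0.65 = $144462.50.
Verified full-time employment (−40%): $144462.50 × 0.6 = $86677.50.
Two or more prior felony convictions (+50%): $86677.50 × 1.5 = $130016.25.
$130016.25 is within the $525000 maximum.
Rounded to the nearest dollar: $130016.

$130016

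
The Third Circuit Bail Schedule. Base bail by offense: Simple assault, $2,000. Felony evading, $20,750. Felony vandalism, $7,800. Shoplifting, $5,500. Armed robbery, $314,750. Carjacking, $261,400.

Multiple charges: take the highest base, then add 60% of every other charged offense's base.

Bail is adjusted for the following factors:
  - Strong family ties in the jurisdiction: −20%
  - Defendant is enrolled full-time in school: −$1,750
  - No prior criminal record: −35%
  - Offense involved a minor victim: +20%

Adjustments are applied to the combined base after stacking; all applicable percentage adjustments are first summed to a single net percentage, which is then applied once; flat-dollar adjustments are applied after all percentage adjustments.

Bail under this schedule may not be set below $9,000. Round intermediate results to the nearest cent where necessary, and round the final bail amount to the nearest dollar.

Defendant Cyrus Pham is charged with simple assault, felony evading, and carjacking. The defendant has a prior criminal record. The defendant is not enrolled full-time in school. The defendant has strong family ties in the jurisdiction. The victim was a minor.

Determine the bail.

$275,050

Base amounts from the schedule: simple assault $2,000; felony evading $20,750; carjacking $261,400.
Stacking rule: highest base plus 60% of each additional charge. Highest is carjacking at $261,400. Additional: $2,000 × 60% = $1,200; $20,750 × 60% = $12,450. Combined base = $261,400 + $13,650 = $275,050.
Net percentage adjustment: −20% +20% = +0%. $275,050 × 1 = $275,050.
$275,050 is at or above the $9,000 minimum.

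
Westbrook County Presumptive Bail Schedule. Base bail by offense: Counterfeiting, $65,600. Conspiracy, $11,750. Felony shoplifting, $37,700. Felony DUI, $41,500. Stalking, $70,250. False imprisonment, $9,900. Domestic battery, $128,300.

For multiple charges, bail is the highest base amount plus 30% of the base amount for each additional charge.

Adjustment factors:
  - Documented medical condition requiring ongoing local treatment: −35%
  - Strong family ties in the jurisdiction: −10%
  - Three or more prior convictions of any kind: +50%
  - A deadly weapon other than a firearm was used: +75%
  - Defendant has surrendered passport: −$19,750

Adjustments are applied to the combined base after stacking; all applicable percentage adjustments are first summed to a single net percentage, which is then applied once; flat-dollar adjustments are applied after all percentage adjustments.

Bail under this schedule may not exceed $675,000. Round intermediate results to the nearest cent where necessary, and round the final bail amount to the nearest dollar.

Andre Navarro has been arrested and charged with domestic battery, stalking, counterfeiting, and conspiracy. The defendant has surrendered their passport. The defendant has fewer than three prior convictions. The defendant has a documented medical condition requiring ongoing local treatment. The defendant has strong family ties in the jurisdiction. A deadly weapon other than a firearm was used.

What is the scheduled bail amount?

$204,604

Base amounts from the schedule: domestic battery $128,300; stalking $70,250; counterfeiting $65,600; conspiracy $11,750.
Stacking rule: highest base plus 30% of each additional charge. Highest is domestic battery at $128,300. Additional: $70,250 × 30% = $21,075; $65,600 × 30% = $19,680; $11,750 × 30% = $3,525. Combined base = $128,300 + $44,280 = $172,580.
Net percentage adjustment: −35% −10% +75% = +30%. $172,580 × 1.3 = $224,354.
Defendant has surrendered passport (−$19,750 flat): $224,354 − $19,750 = $204,604.
$204,604 is within the $675,000 maximum.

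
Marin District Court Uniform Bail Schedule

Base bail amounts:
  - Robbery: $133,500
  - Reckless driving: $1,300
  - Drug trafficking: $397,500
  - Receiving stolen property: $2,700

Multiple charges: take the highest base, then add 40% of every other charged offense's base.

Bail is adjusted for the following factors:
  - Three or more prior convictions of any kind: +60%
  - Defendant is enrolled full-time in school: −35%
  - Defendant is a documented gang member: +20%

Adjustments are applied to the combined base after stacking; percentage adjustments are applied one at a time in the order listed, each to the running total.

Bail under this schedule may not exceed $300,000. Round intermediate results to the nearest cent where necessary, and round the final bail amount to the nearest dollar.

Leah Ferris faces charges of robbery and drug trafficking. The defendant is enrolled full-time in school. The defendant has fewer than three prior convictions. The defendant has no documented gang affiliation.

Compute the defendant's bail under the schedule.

$293,085

Base amounts from the schedule: robbery $133,500; drug trafficking $397,500.
Stacking rule: highest base plus 40% of each additional charge. Highest is drug trafficking at $397,500. Additional: $133,500 × 40% = $53,400. Combined base = $397,500 + $53,400 = $450,900.
Defendant is enrolled full-time in school (−35%): $450,900 × 0.65 = $293,085.
$293,085 is within the $300,000 maximum.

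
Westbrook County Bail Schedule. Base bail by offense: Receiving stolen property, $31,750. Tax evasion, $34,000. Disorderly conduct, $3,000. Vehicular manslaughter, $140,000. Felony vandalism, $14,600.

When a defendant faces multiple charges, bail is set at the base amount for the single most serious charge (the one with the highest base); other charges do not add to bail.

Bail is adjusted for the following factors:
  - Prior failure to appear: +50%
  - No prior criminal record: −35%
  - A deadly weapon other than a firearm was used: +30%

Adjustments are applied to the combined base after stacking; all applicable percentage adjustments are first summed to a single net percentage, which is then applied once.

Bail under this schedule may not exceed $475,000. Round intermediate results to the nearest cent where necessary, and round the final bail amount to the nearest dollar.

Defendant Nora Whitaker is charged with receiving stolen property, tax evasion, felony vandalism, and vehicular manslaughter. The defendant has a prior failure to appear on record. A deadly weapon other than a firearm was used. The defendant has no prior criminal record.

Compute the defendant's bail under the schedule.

$203,000

Base amounts from the schedule: receiving stolen property $31,750; tax evasion $34,000; felony vandalism $14,600; vehicular manslaughter $140,000.
Stacking rule: use the highest base only. Highest is vehicular manslaughter at $140,000. Combined base = $140,000.
Net percentage adjustment: +50% −35% +30% = +45%. $140,000 × 1.45 = $203,000.
$203,000 is within the $475,000 maximum.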